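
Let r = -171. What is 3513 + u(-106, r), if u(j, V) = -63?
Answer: 3450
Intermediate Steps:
3513 + u(-106, r) = 3513 - 63 = 3450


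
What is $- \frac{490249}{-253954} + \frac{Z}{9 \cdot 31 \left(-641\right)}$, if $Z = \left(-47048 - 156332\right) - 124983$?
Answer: $\frac{171064738213}{45416879406} \approx 3.7665$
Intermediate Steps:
$Z = -328363$ ($Z = -203380 - 124983 = -328363$)
$- \frac{490249}{-253954} + \frac{Z}{9 \cdot 31 \left(-641\right)} = - \frac{490249}{-253954} - \frac{328363}{9 \cdot 31 \left(-641\right)} = \left(-490249\right) \left(- \frac{1}{253954}\right) - \frac{328363}{9 \left(-19871\right)} = \frac{490249}{253954} - \frac{328363}{-178839} = \frac{490249}{253954} - - \frac{328363}{178839} = \frac{490249}{253954} + \frac{328363}{178839} = \frac{171064738213}{45416879406}$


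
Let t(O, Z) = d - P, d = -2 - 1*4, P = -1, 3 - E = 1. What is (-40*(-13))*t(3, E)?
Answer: -2600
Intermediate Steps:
E = 2 (E = 3 - 1*1 = 3 - 1 = 2)
d = -6 (d = -2 - 4 = -6)
t(O, Z) = -5 (t(O, Z) = -6 - 1*(-1) = -6 + 1 = -5)
(-40*(-13))*t(3, E) = -40*(-13)*(-5) = 520*(-5) = -2600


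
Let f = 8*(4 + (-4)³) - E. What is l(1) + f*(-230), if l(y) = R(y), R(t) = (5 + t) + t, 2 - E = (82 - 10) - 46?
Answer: 104887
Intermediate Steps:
E = -24 (E = 2 - ((82 - 10) - 46) = 2 - (72 - 46) = 2 - 1*26 = 2 - 26 = -24)
R(t) = 5 + 2*t
l(y) = 5 + 2*y
f = -456 (f = 8*(4 + (-4)³) - 1*(-24) = 8*(4 - 64) + 24 = 8*(-60) + 24 = -480 + 24 = -456)
l(1) + f*(-230) = (5 + 2*1) - 456*(-230) = (5 + 2) + 104880 = 7 + 104880 = 104887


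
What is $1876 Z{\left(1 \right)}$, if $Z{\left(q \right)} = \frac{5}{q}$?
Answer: $9380$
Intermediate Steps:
$1876 Z{\left(1 \right)} = 1876 \cdot \frac{5}{1} = 1876 \cdot 5 \cdot 1 = 1876 \cdot 5 = 9380$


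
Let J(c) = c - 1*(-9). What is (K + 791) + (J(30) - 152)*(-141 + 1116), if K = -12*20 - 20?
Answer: -109644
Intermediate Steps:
J(c) = 9 + c (J(c) = c + 9 = 9 + c)
K = -260 (K = -240 - 20 = -260)
(K + 791) + (J(30) - 152)*(-141 + 1116) = (-260 + 791) + ((9 + 30) - 152)*(-141 + 1116) = 531 + (39 - 152)*975 = 531 - 113*975 = 531 - 110175 = -109644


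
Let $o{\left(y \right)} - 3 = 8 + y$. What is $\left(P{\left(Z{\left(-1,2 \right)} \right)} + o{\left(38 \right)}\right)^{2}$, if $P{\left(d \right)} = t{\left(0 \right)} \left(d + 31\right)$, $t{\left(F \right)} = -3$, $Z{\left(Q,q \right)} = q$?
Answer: $2500$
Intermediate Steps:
$o{\left(y \right)} = 11 + y$ ($o{\left(y \right)} = 3 + \left(8 + y\right) = 11 + y$)
$P{\left(d \right)} = -93 - 3 d$ ($P{\left(d \right)} = - 3 \left(d + 31\right) = - 3 \left(31 + d\right) = -93 - 3 d$)
$\left(P{\left(Z{\left(-1,2 \right)} \right)} + o{\left(38 \right)}\right)^{2} = \left(\left(-93 - 6\right) + \left(11 + 38\right)\right)^{2} = \left(\left(-93 - 6\right) + 49\right)^{2} = \left(-99 + 49\right)^{2} = \left(-50\right)^{2} = 2500$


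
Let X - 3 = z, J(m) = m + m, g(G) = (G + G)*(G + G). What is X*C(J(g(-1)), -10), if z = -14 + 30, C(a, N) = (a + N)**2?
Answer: 76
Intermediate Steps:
g(G) = 4*G**2 (g(G) = (2*G)*(2*G) = 4*G**2)
J(m) = 2*m
C(a, N) = (N + a)**2
z = 16
X = 19 (X = 3 + 16 = 19)
X*C(J(g(-1)), -10) = 19*(-10 + 2*(4*(-1)**2))**2 = 19*(-10 + 2*(4*1))**2 = 19*(-10 + 2*4)**2 = 19*(-10 + 8)**2 = 19*(-2)**2 = 19*4 = 76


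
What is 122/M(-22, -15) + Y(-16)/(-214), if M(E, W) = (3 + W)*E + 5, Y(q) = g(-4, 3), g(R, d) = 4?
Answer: 12516/28783 ≈ 0.43484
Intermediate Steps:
Y(q) = 4
M(E, W) = 5 + E*(3 + W) (M(E, W) = E*(3 + W) + 5 = 5 + E*(3 + W))
122/M(-22, -15) + Y(-16)/(-214) = 122/(5 + 3*(-22) - 22*(-15)) + 4/(-214) = 122/(5 - 66 + 330) + 4*(-1/214) = 122/269 - 2/107 = 12516/28783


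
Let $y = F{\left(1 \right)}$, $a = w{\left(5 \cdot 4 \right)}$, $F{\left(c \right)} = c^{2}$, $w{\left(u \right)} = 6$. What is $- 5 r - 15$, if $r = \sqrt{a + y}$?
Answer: $-15 - 5 \sqrt{7} \approx -28.229$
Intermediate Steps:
$a = 6$
$y = 1$ ($y = 1^{2} = 1$)
$r = \sqrt{7}$ ($r = \sqrt{6 + 1} = \sqrt{7} \approx 2.6458$)
$- 5 r - 15 = - 5 \sqrt{7} - 15 = -15 - 5 \sqrt{7}$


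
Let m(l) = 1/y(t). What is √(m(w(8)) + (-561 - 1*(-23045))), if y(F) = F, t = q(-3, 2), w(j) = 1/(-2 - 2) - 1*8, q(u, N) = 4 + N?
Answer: √809430/6 ≈ 149.95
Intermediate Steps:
w(j) = -33/4 (w(j) = 1/(-4) - 8 = -¼ - 8 = -33/4)
t = 6 (t = 4 + 2 = 6)
m(l) = ⅙ (m(l) = 1/6 = ⅙)
√(m(w(8)) + (-561 - 1*(-23045))) = √(⅙ + (-561 - 1*(-23045))) = √(⅙ + (-561 + 23045)) = √(⅙ + 22484) = √(134905/6) = √809430/6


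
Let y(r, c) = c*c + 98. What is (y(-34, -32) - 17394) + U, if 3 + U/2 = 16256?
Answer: 16234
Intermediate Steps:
U = 32506 (U = -6 + 2*16256 = -6 + 32512 = 32506)
y(r, c) = 98 + c² (y(r, c) = c² + 98 = 98 + c²)
(y(-34, -32) - 17394) + U = ((98 + (-32)²) - 17394) + 32506 = ((98 + 1024) - 17394) + 32506 = (1122 - 17394) + 32506 = -16272 + 32506 = 16234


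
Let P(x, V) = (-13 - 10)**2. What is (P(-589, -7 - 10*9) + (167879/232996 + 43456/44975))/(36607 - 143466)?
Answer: -794437691443/159967848198700 ≈ -0.0049662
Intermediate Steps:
P(x, V) = 529 (P(x, V) = (-23)**2 = 529)
(P(-589, -7 - 10*9) + (167879/232996 + 43456/44975))/(36607 - 143466) = (529 + (167879/232996 + 43456/44975))/(36607 - 143466) = (529 + (167879*(1/232996) + 43456*(1/44975)))/(-106859) = (529 + (167879/232996 + 6208/6425))*(-1/106859) = (529 + 2525061743/1496999300)*(-1/106859) = (794437691443/1496999300)*(-1/106859) = -794437691443/159967848198700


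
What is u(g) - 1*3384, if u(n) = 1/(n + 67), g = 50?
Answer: -395927/117 ≈ -3384.0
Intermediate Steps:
u(n) = 1/(67 + n)
u(g) - 1*3384 = 1/(67 + 50) - 1*3384 = 1/117 - 3384 = -395927/117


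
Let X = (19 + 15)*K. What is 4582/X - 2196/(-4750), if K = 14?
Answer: 5702449/565250 ≈ 10.088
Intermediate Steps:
X = 476 (X = (19 + 15)*14 = 34*14 = 476)
4582/X - 2196/(-4750) = 4582/476 - 2196/(-4750) = 4582*(1/476) - 2196*(-1/4750) = 2291/238 + 1098/2375 = 5702449/565250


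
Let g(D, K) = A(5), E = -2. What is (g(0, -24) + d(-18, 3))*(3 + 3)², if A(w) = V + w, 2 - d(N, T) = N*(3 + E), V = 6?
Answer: 1116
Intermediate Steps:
d(N, T) = 2 - N (d(N, T) = 2 - N*(3 - 2) = 2 - N)
A(w) = 6 + w
g(D, K) = 11 (g(D, K) = 6 + 5 = 11)
(g(0, -24) + d(-18, 3))*(3 + 3)² = (11 + (2 - 1*(-18)))*(3 + 3)² = (11 + (2 + 18))*6² = (11 + 20)*36 = 31*36 = 1116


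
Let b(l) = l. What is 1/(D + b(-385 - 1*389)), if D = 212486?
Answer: 1/211712 ≈ 4.7234e-6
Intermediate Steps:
1/(D + b(-385 - 1*389)) = 1/(212486 + (-385 - 1*389)) = 1/(212486 + (-385 - 389)) = 1/(212486 - 774) = 1/211712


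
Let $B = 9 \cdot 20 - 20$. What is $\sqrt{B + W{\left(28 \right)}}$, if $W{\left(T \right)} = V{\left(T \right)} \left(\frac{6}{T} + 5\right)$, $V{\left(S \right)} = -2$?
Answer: $\frac{\sqrt{7329}}{7} \approx 12.23$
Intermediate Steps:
$B = 160$ ($B = 180 - 20 = 160$)
$W{\left(T \right)} = -10 - \frac{12}{T}$ ($W{\left(T \right)} = - 2 \left(\frac{6}{T} + 5\right) = - 2 \left(5 + \frac{6}{T}\right) = -10 - \frac{12}{T}$)
$\sqrt{B + W{\left(28 \right)}} = \sqrt{160 - \left(10 + \frac{12}{28}\right)} = \sqrt{160 - \frac{73}{7}} = \sqrt{\frac{1047}{7}} = \frac{\sqrt{7329}}{7}$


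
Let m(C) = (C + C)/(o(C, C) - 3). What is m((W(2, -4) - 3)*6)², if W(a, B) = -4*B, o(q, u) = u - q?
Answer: 2704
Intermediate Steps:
m(C) = -2*C/3 (m(C) = (C + C)/((C - C) - 3) = (2*C)/(0 - 3) = (2*C)/(-3) = (2*C)*(-⅓) = -2*C/3)
m((W(2, -4) - 3)*6)² = (-2*(-4*(-4) - 3)*6/3)² = (-2*(16 - 3)*6/3)² = (-26*6/3)² = (-⅔*78)² = (-52)² = 2704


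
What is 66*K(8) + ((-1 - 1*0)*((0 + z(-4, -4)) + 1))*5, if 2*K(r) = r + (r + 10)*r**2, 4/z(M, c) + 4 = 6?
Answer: 38265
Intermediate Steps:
z(M, c) = 2 (z(M, c) = 4/(-4 + 6) = 4/2 = 4*(1/2) = 2)
K(r) = r/2 + r**2*(10 + r)/2 (K(r) = (r + (r + 10)*r**2)/2 = (r + (10 + r)*r**2)/2 = (r + r**2*(10 + r))/2 = r/2 + r**2*(10 + r)/2)
66*K(8) + ((-1 - 1*0)*((0 + z(-4, -4)) + 1))*5 = 66*((1/2)*8*(1 + 8**2 + 10*8)) + ((-1 - 1*0)*((0 + 2) + 1))*5 = 66*((1/2)*8*(1 + 64 + 80)) + ((-1 + 0)*(2 + 1))*5 = 66*((1/2)*8*145) - 1*3*5 = 66*580 - 3*5 = 38280 - 15 = 38265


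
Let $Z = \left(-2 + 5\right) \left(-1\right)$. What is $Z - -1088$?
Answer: $1085$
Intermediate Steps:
$Z = -3$ ($Z = 3 \left(-1\right) = -3$)
$Z - -1088 = -3 - -1088 = -3 + 1088 = 1085$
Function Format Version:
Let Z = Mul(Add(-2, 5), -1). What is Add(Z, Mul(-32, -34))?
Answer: 1085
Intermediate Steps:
Z = -3 (Z = Mul(3, -1) = -3)
Add(Z, Mul(-32, -34)) = Add(-3, Mul(-32, -34)) = Add(-3, 1088) = 1085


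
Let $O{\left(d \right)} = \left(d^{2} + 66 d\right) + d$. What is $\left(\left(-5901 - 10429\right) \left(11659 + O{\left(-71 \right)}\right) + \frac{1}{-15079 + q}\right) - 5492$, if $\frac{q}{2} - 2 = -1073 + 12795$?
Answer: $- \frac{1632245253657}{8369} \approx -1.9503 \cdot 10^{8}$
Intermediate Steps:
$q = 23448$ ($q = 4 + 2 \left(-1073 + 12795\right) = 4 + 2 \cdot 11722 = 4 + 23444 = 23448$)
$O{\left(d \right)} = d^{2} + 67 d$
$\left(\left(-5901 - 10429\right) \left(11659 + O{\left(-71 \right)}\right) + \frac{1}{-15079 + q}\right) - 5492 = \left(\left(-5901 - 10429\right) \left(11659 - 71 \left(67 - 71\right)\right) + \frac{1}{-15079 + 23448}\right) - 5492 = \left(- 16330 \left(11659 - -284\right) + \frac{1}{8369}\right) - 5492 = \left(- 16330 \left(11659 + 284\right) + \frac{1}{8369}\right) - 5492 = \left(\left(-16330\right) 11943 + \frac{1}{8369}\right) - 5492 = \left(-195029190 + \frac{1}{8369}\right) - 5492 = - \frac{1632199291109}{8369} - 5492 = - \frac{1632245253657}{8369}$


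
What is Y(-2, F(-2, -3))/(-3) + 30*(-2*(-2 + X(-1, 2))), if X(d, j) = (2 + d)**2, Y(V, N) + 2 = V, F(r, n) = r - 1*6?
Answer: 184/3 ≈ 61.333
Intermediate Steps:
F(r, n) = -6 + r (F(r, n) = r - 6 = -6 + r)
Y(V, N) = -2 + V
Y(-2, F(-2, -3))/(-3) + 30*(-2*(-2 + X(-1, 2))) = (-2 - 2)/(-3) + 30*(-2*(-2 + (2 - 1)**2)) = -4*(-1/3) + 30*(-2*(-2 + 1**2)) = 4/3 + 30*(-2*(-2 + 1)) = 4/3 + 30*(-2*(-1)) = 4/3 + 30*2 = 4/3 + 60 = 184/3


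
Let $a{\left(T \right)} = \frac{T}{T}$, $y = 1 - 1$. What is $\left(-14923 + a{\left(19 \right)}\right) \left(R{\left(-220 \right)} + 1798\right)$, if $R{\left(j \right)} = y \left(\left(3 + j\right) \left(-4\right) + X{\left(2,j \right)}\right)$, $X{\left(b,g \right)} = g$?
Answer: $-26829756$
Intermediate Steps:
$y = 0$ ($y = 1 - 1 = 0$)
$R{\left(j \right)} = 0$ ($R{\left(j \right)} = 0 \left(\left(3 + j\right) \left(-4\right) + j\right) = 0 \left(\left(-12 - 4 j\right) + j\right) = 0 \left(-12 - 3 j\right) = 0$)
$a{\left(T \right)} = 1$
$\left(-14923 + a{\left(19 \right)}\right) \left(R{\left(-220 \right)} + 1798\right) = \left(-14923 + 1\right) \left(0 + 1798\right) = \left(-14922\right) 1798 = -26829756$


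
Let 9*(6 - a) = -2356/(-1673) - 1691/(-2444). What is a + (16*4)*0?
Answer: 23578749/4088812 ≈ 5.7666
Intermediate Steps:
a = 23578749/4088812 (a = 6 - (-2356/(-1673) - 1691/(-2444))/9 = 6 - (-2356*(-1/1673) - 1691*(-1/2444))/9 = 6 - (2356/1673 + 1691/2444)/9 = 6 - 1/9*8587107/4088812 = 6 - 954123/4088812 = 23578749/4088812 ≈ 5.7666)
a + (16*4)*0 = 23578749/4088812 + (16*4)*0 = 23578749/4088812 + 64*0 = 23578749/4088812 + 0 = 23578749/4088812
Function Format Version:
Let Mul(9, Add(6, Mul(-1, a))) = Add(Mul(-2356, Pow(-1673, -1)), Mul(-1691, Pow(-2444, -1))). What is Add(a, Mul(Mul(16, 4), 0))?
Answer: Rational(23578749, 4088812) ≈ 5.7666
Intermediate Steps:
a = Rational(23578749, 4088812) (a = Add(6, Mul(Rational(-1, 9), Add(Mul(-2356, Pow(-1673, -1)), Mul(-1691, Pow(-2444, -1))))) = Add(6, Mul(Rational(-1, 9), Add(Mul(-2356, Rational(-1, 1673)), Mul(-1691, Rational(-1, 2444))))) = Add(6, Mul(Rational(-1, 9), Add(Rational(2356, 1673), Rational(1691, 2444)))) = Add(6, Mul(Rational(-1, 9), Rational(8587107, 4088812))) = Add(6, Rational(-954123, 4088812)) = Rational(23578749, 4088812) ≈ 5.7666)
Add(a, Mul(Mul(16, 4), 0)) = Add(Rational(23578749, 4088812), Mul(Mul(16, 4), 0)) = Add(Rational(23578749, 4088812), Mul(64, 0)) = Add(Rational(23578749, 4088812), 0) = Rational(23578749, 4088812)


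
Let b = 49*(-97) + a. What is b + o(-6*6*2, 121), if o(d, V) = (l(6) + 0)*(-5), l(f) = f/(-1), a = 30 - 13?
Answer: -4706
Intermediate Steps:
a = 17
b = -4736 (b = 49*(-97) + 17 = -4753 + 17 = -4736)
l(f) = -f (l(f) = f*(-1) = -f)
o(d, V) = 30 (o(d, V) = (-1*6 + 0)*(-5) = (-6 + 0)*(-5) = -6*(-5) = 30)
b + o(-6*6*2, 121) = -4736 + 30 = -4706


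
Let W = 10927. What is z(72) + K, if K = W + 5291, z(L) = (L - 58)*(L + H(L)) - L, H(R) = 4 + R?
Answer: 18218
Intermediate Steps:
z(L) = -L + (-58 + L)*(4 + 2*L) (z(L) = (L - 58)*(L + (4 + L)) - L = (-58 + L)*(4 + 2*L) - L = -L + (-58 + L)*(4 + 2*L))
K = 16218 (K = 10927 + 5291 = 16218)
z(72) + K = (-232 - 113*72 + 2*72²) + 16218 = (-232 - 8136 + 2*5184) + 16218 = (-232 - 8136 + 10368) + 16218 = 2000 + 16218 = 18218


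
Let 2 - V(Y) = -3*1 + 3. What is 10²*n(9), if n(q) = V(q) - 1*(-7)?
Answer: 900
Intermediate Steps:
V(Y) = 2 (V(Y) = 2 - (-3*1 + 3) = 2 - (-3 + 3) = 2 - 1*0 = 2 + 0 = 2)
n(q) = 9 (n(q) = 2 - 1*(-7) = 2 + 7 = 9)
10²*n(9) = 10²*9 = 100*9 = 900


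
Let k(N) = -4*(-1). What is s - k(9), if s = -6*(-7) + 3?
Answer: 41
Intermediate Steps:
s = 45 (s = 42 + 3 = 45)
k(N) = 4
s - k(9) = 45 - 1*4 = 45 - 4 = 41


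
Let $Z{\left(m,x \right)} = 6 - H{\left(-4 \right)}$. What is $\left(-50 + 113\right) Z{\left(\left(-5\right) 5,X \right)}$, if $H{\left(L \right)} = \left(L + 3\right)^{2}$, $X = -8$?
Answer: $315$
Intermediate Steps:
$H{\left(L \right)} = \left(3 + L\right)^{2}$
$Z{\left(m,x \right)} = 5$ ($Z{\left(m,x \right)} = 6 - \left(3 - 4\right)^{2} = 6 - \left(-1\right)^{2} = 6 - 1 = 5$)
$\left(-50 + 113\right) Z{\left(\left(-5\right) 5,X \right)} = \left(-50 + 113\right) 5 = 63 \cdot 5 = 315$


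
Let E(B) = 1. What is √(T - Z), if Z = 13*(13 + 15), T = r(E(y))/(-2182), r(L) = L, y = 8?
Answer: I*√1733051318/2182 ≈ 19.079*I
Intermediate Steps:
T = -1/2182 (T = 1/(-2182) = 1*(-1/2182) = -1/2182 ≈ -0.00045829)
Z = 364 (Z = 13*28 = 364)
√(T - Z) = √(-1/2182 - 1*364) = √(-1/2182 - 364) = √(-794249/2182) = I*√1733051318/2182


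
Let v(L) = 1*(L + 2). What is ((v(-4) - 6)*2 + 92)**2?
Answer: 5776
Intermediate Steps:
v(L) = 2 + L (v(L) = 1*(2 + L) = 2 + L)
((v(-4) - 6)*2 + 92)**2 = (((2 - 4) - 6)*2 + 92)**2 = ((-2 - 6)*2 + 92)**2 = (-8*2 + 92)**2 = (-16 + 92)**2 = 76**2 = 5776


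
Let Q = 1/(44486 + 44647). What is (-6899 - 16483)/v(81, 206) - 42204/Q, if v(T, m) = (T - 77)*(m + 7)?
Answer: -534171220641/142 ≈ -3.7618e+9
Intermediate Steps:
v(T, m) = (-77 + T)*(7 + m)
Q = 1/89133 ≈ 1.1219e-5
(-6899 - 16483)/v(81, 206) - 42204/Q = (-6899 - 16483)/(-539 - 77*206 + 7*81 + 81*206) - 42204/1/89133 = -23382/(-539 - 15862 + 567 + 16686) - 42204*89133 = -23382/852 - 3761769132 = -23382*1/852 - 3761769132 = -3897/142 - 3761769132 = -534171220641/142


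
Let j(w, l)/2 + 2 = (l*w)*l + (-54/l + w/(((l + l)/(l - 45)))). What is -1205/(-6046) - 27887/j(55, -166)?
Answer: 578347851713/3042248100014 ≈ 0.19011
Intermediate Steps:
j(w, l) = -4 - 108/l + 2*w*l² + w*(-45 + l)/l (j(w, l) = -4 + 2*((l*w)*l + (-54/l + w/(((l + l)/(l - 45))))) = -4 + 2*(w*l² + (-54/l + w/(((2*l)/(-45 + l))))) = -4 + 2*(w*l² + (-54/l + w/((2*l/(-45 + l))))) = -4 + 2*(w*l² + (-54/l + w*((-45 + l)/(2*l)))) = -4 + 2*(w*l² + (-54/l + w*(-45 + l)/(2*l))) = -4 + 2*(-54/l + w*l² + w*(-45 + l)/(2*l)) = -4 + (-108/l + 2*w*l² + w*(-45 + l)/l) = -4 - 108/l + 2*w*l² + w*(-45 + l)/l)
-1205/(-6046) - 27887/j(55, -166) = -1205/(-6046) - 27887*(-166/(-108 - 45*55 - 166*(-4 + 55 + 2*55*(-166)²))) = -1205*(-1/6046) - 27887*(-166/(-108 - 2475 - 166*(-4 + 55 + 2*55*27556))) = 1205/6046 - 27887*(-166/(-108 - 2475 - 166*(-4 + 55 + 3031160))) = 1205/6046 - 27887*(-166/(-108 - 2475 - 166*3031211)) = 1205/6046 - 27887*(-166/(-108 - 2475 - 503181026)) = 1205/6046 - 27887/((-1/166*(-503183609))) = 1205/6046 - 27887/503183609/166 = 1205/6046 - 27887*166/503183609 = 1205/6046 - 4629242/503183609 = 578347851713/3042248100014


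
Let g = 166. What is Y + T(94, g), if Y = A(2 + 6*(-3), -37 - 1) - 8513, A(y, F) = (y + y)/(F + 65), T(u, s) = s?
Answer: -225401/27 ≈ -8348.2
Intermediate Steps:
A(y, F) = 2*y/(65 + F) (A(y, F) = (2*y)/(65 + F) = 2*y/(65 + F))
Y = -229883/27 (Y = 2*(2 + 6*(-3))/(65 + (-37 - 1)) - 8513 = 2*(2 - 18)/(65 - 38) - 8513 = 2*(-16)/27 - 8513 = 2*(-16)*(1/27) - 8513 = -32/27 - 8513 = -229883/27 ≈ -8514.2)
Y + T(94, g) = -229883/27 + 166 = -225401/27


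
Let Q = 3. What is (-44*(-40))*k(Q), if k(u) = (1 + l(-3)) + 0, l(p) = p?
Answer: -3520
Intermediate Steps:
k(u) = -2 (k(u) = (1 - 3) + 0 = -2 + 0 = -2)
(-44*(-40))*k(Q) = -44*(-40)*(-2) = 1760*(-2) = -3520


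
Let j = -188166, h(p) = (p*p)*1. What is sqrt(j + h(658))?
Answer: sqrt(244798) ≈ 494.77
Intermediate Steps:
h(p) = p**2 (h(p) = p**2*1 = p**2)
sqrt(j + h(658)) = sqrt(-188166 + 658**2) = sqrt(-188166 + 432964) = sqrt(244798)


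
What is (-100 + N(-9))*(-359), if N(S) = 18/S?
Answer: 36618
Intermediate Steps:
(-100 + N(-9))*(-359) = (-100 + 18/(-9))*(-359) = (-100 + 18*(-⅑))*(-359) = (-100 - 2)*(-359) = -102*(-359) = 36618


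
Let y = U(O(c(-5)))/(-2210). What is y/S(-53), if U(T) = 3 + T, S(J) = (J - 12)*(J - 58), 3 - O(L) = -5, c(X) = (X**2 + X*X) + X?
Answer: -11/15945150 ≈ -6.8986e-7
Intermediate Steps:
c(X) = X + 2*X**2 (c(X) = (X**2 + X**2) + X = 2*X**2 + X = X + 2*X**2)
O(L) = 8 (O(L) = 3 - 1*(-5) = 3 + 5 = 8)
S(J) = (-58 + J)*(-12 + J) (S(J) = (-12 + J)*(-58 + J) = (-58 + J)*(-12 + J))
y = -11/2210 (y = (3 + 8)/(-2210) = 11*(-1/2210) = -11/2210 ≈ -0.0049774)
y/S(-53) = -11/(2210*(696 + (-53)**2 - 70*(-53))) = -11/(2210*(696 + 2809 + 3710)) = -11/2210/7215 = -11/2210*1/7215 = -11/15945150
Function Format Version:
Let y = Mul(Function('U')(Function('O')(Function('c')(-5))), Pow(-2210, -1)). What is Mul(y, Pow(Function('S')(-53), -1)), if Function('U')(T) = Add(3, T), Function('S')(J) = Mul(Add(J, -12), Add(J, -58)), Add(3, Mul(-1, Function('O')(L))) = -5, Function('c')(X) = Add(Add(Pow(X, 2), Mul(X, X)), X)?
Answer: Rational(-11, 15945150) ≈ -6.8986e-7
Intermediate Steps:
Function('c')(X) = Add(X, Mul(2, Pow(X, 2))) (Function('c')(X) = Add(Add(Pow(X, 2), Pow(X, 2)), X) = Add(Mul(2, Pow(X, 2)), X) = Add(X, Mul(2, Pow(X, 2))))
Function('O')(L) = 8 (Function('O')(L) = Add(3, Mul(-1, -5)) = Add(3, 5) = 8)
Function('S')(J) = Mul(Add(-58, J), Add(-12, J)) (Function('S')(J) = Mul(Add(-12, J), Add(-58, J)) = Mul(Add(-58, J), Add(-12, J)))
y = Rational(-11, 2210) (y = Mul(Add(3, 8), Pow(-2210, -1)) = Mul(11, Rational(-1, 2210)) = Rational(-11, 2210) ≈ -0.0049774)
Mul(y, Pow(Function('S')(-53), -1)) = Mul(Rational(-11, 2210), Pow(Add(696, Pow(-53, 2), Mul(-70, -53)), -1)) = Mul(Rational(-11, 2210), Pow(Add(696, 2809, 3710), -1)) = Mul(Rational(-11, 2210), Pow(7215, -1)) = Mul(Rational(-11, 2210), Rational(1, 7215)) = Rational(-11, 15945150)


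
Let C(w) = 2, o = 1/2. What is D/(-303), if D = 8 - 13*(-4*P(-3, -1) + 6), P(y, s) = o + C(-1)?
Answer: -20/101 ≈ -0.19802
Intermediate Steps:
o = ½ ≈ 0.50000
P(y, s) = 5/2 (P(y, s) = ½ + 2 = 5/2)
D = 60 (D = 8 - 13*(-4*5/2 + 6) = 8 - 13*(-10 + 6) = 8 - 13*(-4) = 8 + 52 = 60)
D/(-303) = 60/(-303) = 60*(-1/303) = -20/101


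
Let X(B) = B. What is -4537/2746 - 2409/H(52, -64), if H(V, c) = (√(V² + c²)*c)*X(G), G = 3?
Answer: -4537/2746 + 803*√17/21760 ≈ -1.5001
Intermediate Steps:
H(V, c) = 3*c*√(V² + c²) (H(V, c) = (√(V² + c²)*c)*3 = (c*√(V² + c²))*3 = 3*c*√(V² + c²))
-4537/2746 - 2409/H(52, -64) = -4537/2746 - 2409*(-1/(192*√(52² + (-64)²))) = -4537*1/2746 - 2409*(-1/(192*√(2704 + 4096))) = -4537/2746 - 2409*(-√17/65280) = -4537/2746 - (-803)*√17/21760 = -4537/2746 + 803*√17/21760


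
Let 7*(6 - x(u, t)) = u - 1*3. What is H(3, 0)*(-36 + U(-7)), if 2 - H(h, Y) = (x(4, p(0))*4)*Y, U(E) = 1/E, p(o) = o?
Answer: -506/7 ≈ -72.286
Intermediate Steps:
x(u, t) = 45/7 - u/7 (x(u, t) = 6 - (u - 1*3)/7 = 6 - (u - 3)/7 = 6 - (-3 + u)/7 = 6 + (3/7 - u/7) = 45/7 - u/7)
H(h, Y) = 2 - 164*Y/7 (H(h, Y) = 2 - (45/7 - 1/7*4)*4*Y = 2 - (45/7 - 4/7)*4*Y = 2 - (41/7)*4*Y = 2 - 164*Y/7)
H(3, 0)*(-36 + U(-7)) = (2 - 164/7*0)*(-36 + 1/(-7)) = (2 + 0)*(-36 - 1/7) = 2*(-253/7) = -506/7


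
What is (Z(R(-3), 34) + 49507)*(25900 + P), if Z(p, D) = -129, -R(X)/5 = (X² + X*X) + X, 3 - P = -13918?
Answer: 1966281338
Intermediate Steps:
P = 13921 (P = 3 - 1*(-13918) = 3 + 13918 = 13921)
R(X) = -10*X² - 5*X (R(X) = -5*((X² + X*X) + X) = -5*((X² + X²) + X) = -5*(2*X² + X) = -5*(X + 2*X²) = -10*X² - 5*X)
(Z(R(-3), 34) + 49507)*(25900 + P) = (-129 + 49507)*(25900 + 13921) = 49378*39821 = 1966281338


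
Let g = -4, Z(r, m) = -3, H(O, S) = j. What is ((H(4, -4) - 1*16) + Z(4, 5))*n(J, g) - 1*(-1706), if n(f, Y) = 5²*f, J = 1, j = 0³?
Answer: 1231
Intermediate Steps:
j = 0
H(O, S) = 0
n(f, Y) = 25*f
((H(4, -4) - 1*16) + Z(4, 5))*n(J, g) - 1*(-1706) = ((0 - 1*16) - 3)*(25*1) - 1*(-1706) = ((0 - 16) - 3)*25 + 1706 = (-16 - 3)*25 + 1706 = -19*25 + 1706 = -475 + 1706 = 1231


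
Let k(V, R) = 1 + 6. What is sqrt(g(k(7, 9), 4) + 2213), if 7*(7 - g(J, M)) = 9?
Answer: sqrt(108717)/7 ≈ 47.103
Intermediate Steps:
k(V, R) = 7
g(J, M) = 40/7 (g(J, M) = 7 - 1/7*9 = 7 - 9/7 = 40/7)
sqrt(g(k(7, 9), 4) + 2213) = sqrt(40/7 + 2213) = sqrt(15531/7) = sqrt(108717)/7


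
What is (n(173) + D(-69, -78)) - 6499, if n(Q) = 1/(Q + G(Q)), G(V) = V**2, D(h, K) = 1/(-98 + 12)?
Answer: -4206114811/647193 ≈ -6499.0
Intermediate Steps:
D(h, K) = -1/86 (D(h, K) = 1/(-86) = -1/86)
n(Q) = 1/(Q + Q**2)
(n(173) + D(-69, -78)) - 6499 = (1/(173*(1 + 173)) - 1/86) - 6499 = ((1/173)/174 - 1/86) - 6499 = ((1/173)*(1/174) - 1/86) - 6499 = (1/30102 - 1/86) - 6499 = -7504/647193 - 6499 = -4206114811/647193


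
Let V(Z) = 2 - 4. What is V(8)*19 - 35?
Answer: -73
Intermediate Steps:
V(Z) = -2
V(8)*19 - 35 = -2*19 - 35 = -38 - 35 = -73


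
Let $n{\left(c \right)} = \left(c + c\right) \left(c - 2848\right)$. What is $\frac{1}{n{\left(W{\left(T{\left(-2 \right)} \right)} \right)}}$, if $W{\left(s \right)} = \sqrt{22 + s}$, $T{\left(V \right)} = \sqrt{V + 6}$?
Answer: $- \frac{1}{16222160} - \frac{89 \sqrt{6}}{6083310} \approx -3.5898 \cdot 10^{-5}$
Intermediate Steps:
$T{\left(V \right)} = \sqrt{6 + V}$
$n{\left(c \right)} = 2 c \left(-2848 + c\right)$
$\frac{1}{n{\left(W{\left(T{\left(-2 \right)} \right)} \right)}} = \frac{1}{2 \sqrt{22 + \sqrt{6 - 2}} \left(-2848 + \sqrt{22 + \sqrt{6 - 2}}\right)} = \frac{1}{2 \sqrt{22 + \sqrt{4}} \left(-2848 + \sqrt{22 + \sqrt{4}}\right)} = \frac{1}{2 \sqrt{22 + 2} \left(-2848 + \sqrt{22 + 2}\right)} = \frac{1}{2 \sqrt{24} \left(-2848 + \sqrt{24}\right)} = \frac{1}{2 \cdot 2 \sqrt{6} \left(-2848 + 2 \sqrt{6}\right)} = \frac{1}{4 \sqrt{6} \left(-2848 + 2 \sqrt{6}\right)} = \frac{\sqrt{6}}{24 \left(-2848 + 2 \sqrt{6}\right)}$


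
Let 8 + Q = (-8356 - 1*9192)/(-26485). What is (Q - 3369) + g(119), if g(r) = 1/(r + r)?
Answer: -21282480201/6303430 ≈ -3376.3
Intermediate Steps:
Q = -194332/26485 (Q = -8 + (-8356 - 1*9192)/(-26485) = -8 + (-8356 - 9192)*(-1/26485) = -8 - 17548*(-1/26485) = -8 + 17548/26485 = -194332/26485 ≈ -7.3374)
g(r) = 1/(2*r)
(Q - 3369) + g(119) = (-194332/26485 - 3369) + (½)/119 = -89422297/26485 + (½)*(1/119) = -89422297/26485 + 1/238 = -21282480201/6303430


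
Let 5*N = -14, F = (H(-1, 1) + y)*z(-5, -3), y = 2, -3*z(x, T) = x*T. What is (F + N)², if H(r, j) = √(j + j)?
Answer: 5346/25 + 128*√2 ≈ 394.86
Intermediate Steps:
z(x, T) = -T*x/3 (z(x, T) = -x*T/3 = -T*x/3)
H(r, j) = √2*√j (H(r, j) = √(2*j) = √2*√j)
F = -10 - 5*√2 (F = (√2*√1 + 2)*(-⅓*(-3)*(-5)) = (√2*1 + 2)*(-5) = (√2 + 2)*(-5) = (2 + √2)*(-5) = -10 - 5*√2 ≈ -17.071)
N = -14/5 (N = (⅕)*(-14) = -14/5 ≈ -2.8000)
(F + N)² = ((-10 - 5*√2) - 14/5)² = (-64/5 - 5*√2)²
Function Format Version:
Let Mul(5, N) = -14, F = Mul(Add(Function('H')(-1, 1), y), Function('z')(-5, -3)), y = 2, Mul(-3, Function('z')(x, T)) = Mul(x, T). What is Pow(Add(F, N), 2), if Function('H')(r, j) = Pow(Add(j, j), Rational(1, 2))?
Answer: Add(Rational(5346, 25), Mul(128, Pow(2, Rational(1, 2)))) ≈ 394.86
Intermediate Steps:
Function('z')(x, T) = Mul(Rational(-1, 3), T, x) (Function('z')(x, T) = Mul(Rational(-1, 3), Mul(x, T)) = Mul(Rational(-1, 3), Mul(T, x)) = Mul(Rational(-1, 3), T, x))
Function('H')(r, j) = Mul(Pow(2, Rational(1, 2)), Pow(j, Rational(1, 2))) (Function('H')(r, j) = Pow(Mul(2, j), Rational(1, 2)) = Mul(Pow(2, Rational(1, 2)), Pow(j, Rational(1, 2))))
F = Add(-10, Mul(-5, Pow(2, Rational(1, 2)))) (F = Mul(Add(Mul(Pow(2, Rational(1, 2)), Pow(1, Rational(1, 2))), 2), Mul(Rational(-1, 3), -3, -5)) = Mul(Add(Mul(Pow(2, Rational(1, 2)), 1), 2), -5) = Mul(Add(Pow(2, Rational(1, 2)), 2), -5) = Mul(Add(2, Pow(2, Rational(1, 2))), -5) = Add(-10, Mul(-5, Pow(2, Rational(1, 2)))) ≈ -17.071)
N = Rational(-14, 5) (N = Mul(Rational(1, 5), -14) = Rational(-14, 5) ≈ -2.8000)
Pow(Add(F, N), 2) = Pow(Add(Add(-10, Mul(-5, Pow(2, Rational(1, 2)))), Rational(-14, 5)), 2) = Pow(Add(Rational(-64, 5), Mul(-5, Pow(2, Rational(1, 2)))), 2)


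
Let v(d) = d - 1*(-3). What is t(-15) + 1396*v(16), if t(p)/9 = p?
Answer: 26389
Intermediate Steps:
v(d) = 3 + d (v(d) = d + 3 = 3 + d)
t(p) = 9*p
t(-15) + 1396*v(16) = 9*(-15) + 1396*(3 + 16) = -135 + 1396*19 = -135 + 26524 = 26389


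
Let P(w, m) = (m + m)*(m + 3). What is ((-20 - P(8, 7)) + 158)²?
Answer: 4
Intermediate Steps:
P(w, m) = 2*m*(3 + m) (P(w, m) = (2*m)*(3 + m) = 2*m*(3 + m))
((-20 - P(8, 7)) + 158)² = ((-20 - 2*7*(3 + 7)) + 158)² = ((-20 - 2*7*10) + 158)² = ((-20 - 1*140) + 158)² = ((-20 - 140) + 158)² = (-160 + 158)² = (-2)² = 4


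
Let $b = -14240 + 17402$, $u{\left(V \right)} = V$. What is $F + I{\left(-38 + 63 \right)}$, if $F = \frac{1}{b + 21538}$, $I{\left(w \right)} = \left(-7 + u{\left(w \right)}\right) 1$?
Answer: $\frac{444601}{24700} \approx 18.0$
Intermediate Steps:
$I{\left(w \right)} = -7 + w$ ($I{\left(w \right)} = \left(-7 + w\right) 1 = -7 + w$)
$b = 3162$
$F = \frac{1}{24700}$ ($F = \frac{1}{3162 + 21538} = \frac{1}{24700} \approx 4.0486 \cdot 10^{-5}$)
$F + I{\left(-38 + 63 \right)} = \frac{1}{24700} + \left(-7 + \left(-38 + 63\right)\right) = \frac{1}{24700} + \left(-7 + 25\right) = \frac{1}{24700} + 18 = \frac{444601}{24700}$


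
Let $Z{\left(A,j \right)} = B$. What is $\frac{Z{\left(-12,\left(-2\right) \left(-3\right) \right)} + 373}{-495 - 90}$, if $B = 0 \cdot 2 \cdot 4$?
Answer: $- \frac{373}{585} \approx -0.63761$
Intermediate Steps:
$B = 0$ ($B = 0 \cdot 4 = 0$)
$Z{\left(A,j \right)} = 0$
$\frac{Z{\left(-12,\left(-2\right) \left(-3\right) \right)} + 373}{-495 - 90} = \frac{0 + 373}{-495 - 90} = \frac{373}{-585} = 373 \left(- \frac{1}{585}\right) = - \frac{373}{585}$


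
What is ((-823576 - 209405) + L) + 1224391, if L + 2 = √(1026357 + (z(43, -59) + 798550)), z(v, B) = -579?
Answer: 191408 + 2*√456082 ≈ 1.9276e+5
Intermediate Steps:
L = -2 + 2*√456082 (L = -2 + √(1026357 + (-579 + 798550)) = -2 + √(1026357 + 797971) = -2 + √1824328 = -2 + 2*√456082 ≈ 1348.7)
((-823576 - 209405) + L) + 1224391 = ((-823576 - 209405) + (-2 + 2*√456082)) + 1224391 = (-1032981 + (-2 + 2*√456082)) + 1224391 = (-1032983 + 2*√456082) + 1224391 = 191408 + 2*√456082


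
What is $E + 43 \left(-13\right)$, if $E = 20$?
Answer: $-539$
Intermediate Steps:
$E + 43 \left(-13\right) = 20 + 43 \left(-13\right) = 20 - 559 = -539$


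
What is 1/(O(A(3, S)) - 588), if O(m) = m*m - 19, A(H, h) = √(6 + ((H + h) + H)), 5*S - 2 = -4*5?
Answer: -5/2993 ≈ -0.0016706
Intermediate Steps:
S = -18/5 (S = ⅖ + (-4*5)/5 = ⅖ + (⅕)*(-20) = ⅖ - 4 = -18/5 ≈ -3.6000)
A(H, h) = √(6 + h + 2*H) (A(H, h) = √(6 + (h + 2*H)) = √(6 + h + 2*H))
O(m) = -19 + m² (O(m) = m² - 19 = -19 + m²)
1/(O(A(3, S)) - 588) = 1/((-19 + (√(6 - 18/5 + 2*3))²) - 588) = 1/((-19 + (√(6 - 18/5 + 6))²) - 588) = 1/((-19 + (√(42/5))²) - 588) = 1/((-19 + (√210/5)²) - 588) = 1/((-19 + 42/5) - 588) = 1/(-53/5 - 588) = 1/(-2993/5) = -5/2993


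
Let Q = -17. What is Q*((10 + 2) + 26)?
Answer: -646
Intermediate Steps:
Q*((10 + 2) + 26) = -17*((10 + 2) + 26) = -17*(12 + 26) = -17*38 = -646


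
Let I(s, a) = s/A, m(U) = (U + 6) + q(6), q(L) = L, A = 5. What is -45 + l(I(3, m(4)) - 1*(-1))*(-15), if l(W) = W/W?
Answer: -60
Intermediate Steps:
m(U) = 12 + U (m(U) = (U + 6) + 6 = (6 + U) + 6 = 12 + U)
I(s, a) = s/5
l(W) = 1
-45 + l(I(3, m(4)) - 1*(-1))*(-15) = -45 + 1*(-15) = -45 - 15 = -60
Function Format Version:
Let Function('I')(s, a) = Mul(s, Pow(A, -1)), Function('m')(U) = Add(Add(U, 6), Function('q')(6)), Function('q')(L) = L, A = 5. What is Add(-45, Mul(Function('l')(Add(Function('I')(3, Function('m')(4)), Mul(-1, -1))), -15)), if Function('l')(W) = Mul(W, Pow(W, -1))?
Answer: -60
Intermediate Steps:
Function('m')(U) = Add(12, U) (Function('m')(U) = Add(Add(U, 6), 6) = Add(Add(6, U), 6) = Add(12, U))
Function('I')(s, a) = Mul(Rational(1, 5), s) (Function('I')(s, a) = Mul(s, Pow(5, -1)) = Mul(s, Rational(1, 5)) = Mul(Rational(1, 5), s))
Function('l')(W) = 1
Add(-45, Mul(Function('l')(Add(Function('I')(3, Function('m')(4)), Mul(-1, -1))), -15)) = Add(-45, Mul(1, -15)) = Add(-45, -15) = -60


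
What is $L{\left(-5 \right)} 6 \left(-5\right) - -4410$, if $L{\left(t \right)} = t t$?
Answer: $3660$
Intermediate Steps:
$L{\left(t \right)} = t^{2}$
$L{\left(-5 \right)} 6 \left(-5\right) - -4410 = \left(-5\right)^{2} \cdot 6 \left(-5\right) - -4410 = 25 \cdot 6 \left(-5\right) + 4410 = 150 \left(-5\right) + 4410 = -750 + 4410 = 3660$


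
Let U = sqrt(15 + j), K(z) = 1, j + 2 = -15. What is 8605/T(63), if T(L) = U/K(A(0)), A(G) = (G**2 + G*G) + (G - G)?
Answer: -8605*I*sqrt(2)/2 ≈ -6084.7*I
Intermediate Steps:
j = -17 (j = -2 - 15 = -17)
A(G) = 2*G**2 (A(G) = (G**2 + G**2) + 0 = 2*G**2 + 0 = 2*G**2)
U = I*sqrt(2) (U = sqrt(15 - 17) = sqrt(-2) = I*sqrt(2) ≈ 1.4142*I)
T(L) = I*sqrt(2) (T(L) = (I*sqrt(2))/1 = (I*sqrt(2))*1 = I*sqrt(2))
8605/T(63) = 8605/((I*sqrt(2))) = 8605*(-I*sqrt(2)/2) = -8605*I*sqrt(2)/2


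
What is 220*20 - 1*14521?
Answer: -10121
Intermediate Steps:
220*20 - 1*14521 = 4400 - 14521 = -10121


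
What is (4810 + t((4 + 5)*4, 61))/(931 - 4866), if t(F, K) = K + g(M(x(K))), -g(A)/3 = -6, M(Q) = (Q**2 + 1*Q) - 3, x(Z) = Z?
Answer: -4889/3935 ≈ -1.2424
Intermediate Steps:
M(Q) = -3 + Q + Q**2 (M(Q) = (Q**2 + Q) - 3 = (Q + Q**2) - 3 = -3 + Q + Q**2)
g(A) = 18 (g(A) = -3*(-6) = 18)
t(F, K) = 18 + K (t(F, K) = K + 18 = 18 + K)
(4810 + t((4 + 5)*4, 61))/(931 - 4866) = (4810 + (18 + 61))/(931 - 4866) = (4810 + 79)/(-3935) = 4889*(-1/3935) = -4889/3935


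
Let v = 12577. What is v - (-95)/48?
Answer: 603791/48 ≈ 12579.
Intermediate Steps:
v - (-95)/48 = 12577 - (-95)/48 = 12577 - 1*(-95/48) = 12577 + 95/48 = 603791/48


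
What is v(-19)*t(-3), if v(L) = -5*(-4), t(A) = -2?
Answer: -40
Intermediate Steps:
v(L) = 20
v(-19)*t(-3) = 20*(-2) = -40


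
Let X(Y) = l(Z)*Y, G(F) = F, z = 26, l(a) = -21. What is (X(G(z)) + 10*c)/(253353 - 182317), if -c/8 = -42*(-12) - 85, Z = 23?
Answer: -17033/35518 ≈ -0.47956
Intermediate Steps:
X(Y) = -21*Y
c = -3352 (c = -8*(-42*(-12) - 85) = -8*(504 - 85) = -8*419 = -3352)
(X(G(z)) + 10*c)/(253353 - 182317) = (-21*26 + 10*(-3352))/(253353 - 182317) = (-546 - 33520)/71036 = -34066*1/71036 = -17033/35518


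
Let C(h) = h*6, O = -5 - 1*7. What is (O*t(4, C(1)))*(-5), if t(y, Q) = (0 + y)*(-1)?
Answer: -240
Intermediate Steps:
O = -12 (O = -5 - 7 = -12)
C(h) = 6*h
t(y, Q) = -y (t(y, Q) = y*(-1) = -y)
(O*t(4, C(1)))*(-5) = -(-12)*4*(-5) = -12*(-4)*(-5) = 48*(-5) = -240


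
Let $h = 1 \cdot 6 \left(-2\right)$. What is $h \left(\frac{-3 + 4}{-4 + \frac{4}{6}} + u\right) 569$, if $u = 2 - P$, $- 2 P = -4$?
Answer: $\frac{10242}{5} \approx 2048.4$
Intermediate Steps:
$P = 2$ ($P = \left(- \frac{1}{2}\right) \left(-4\right) = 2$)
$u = 0$ ($u = 2 - 2 = 0$)
$h = -12$ ($h = 6 \left(-2\right) = -12$)
$h \left(\frac{-3 + 4}{-4 + \frac{4}{6}} + u\right) 569 = - 12 \left(\frac{-3 + 4}{-4 + \frac{4}{6}} + 0\right) 569 = - 12 \left(1 \frac{1}{-4 + 4 \cdot \frac{1}{6}} + 0\right) 569 = - 12 \left(1 \frac{1}{-4 + \frac{2}{3}} + 0\right) 569 = - 12 \left(1 \frac{1}{- \frac{10}{3}} + 0\right) 569 = - 12 \left(1 \left(- \frac{3}{10}\right) + 0\right) 569 = - 12 \left(- \frac{3}{10} + 0\right) 569 = \left(-12\right) \left(- \frac{3}{10}\right) 569 = \frac{18}{5} \cdot 569 = \frac{10242}{5}$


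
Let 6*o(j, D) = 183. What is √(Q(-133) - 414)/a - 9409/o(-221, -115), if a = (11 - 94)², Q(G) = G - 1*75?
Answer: -18818/61 + I*√622/6889 ≈ -308.49 + 0.0036203*I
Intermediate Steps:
o(j, D) = 61/2 (o(j, D) = (⅙)*183 = 61/2)
Q(G) = -75 + G (Q(G) = G - 75 = -75 + G)
a = 6889 (a = (-83)² = 6889)
√(Q(-133) - 414)/a - 9409/o(-221, -115) = √((-75 - 133) - 414)/6889 - 9409/61/2 = √(-208 - 414)*(1/6889) - 9409*2/61 = √(-622)*(1/6889) - 18818/61 = (I*√622)*(1/6889) - 18818/61 = I*√622/6889 - 18818/61 = -18818/61 + I*√622/6889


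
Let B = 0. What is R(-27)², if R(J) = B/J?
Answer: 0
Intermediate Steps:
R(J) = 0 (R(J) = 0/J = 0)
R(-27)² = 0² = 0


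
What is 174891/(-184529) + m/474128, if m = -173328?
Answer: -7181547660/5468147857 ≈ -1.3133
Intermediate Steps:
174891/(-184529) + m/474128 = 174891/(-184529) - 173328/474128 = 174891*(-1/184529) - 173328*1/474128 = -174891/184529 - 10833/29633 = -7181547660/5468147857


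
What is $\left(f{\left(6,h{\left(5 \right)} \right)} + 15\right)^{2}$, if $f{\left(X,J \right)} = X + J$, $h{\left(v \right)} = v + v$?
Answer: $961$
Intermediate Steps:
$h{\left(v \right)} = 2 v$
$f{\left(X,J \right)} = J + X$
$\left(f{\left(6,h{\left(5 \right)} \right)} + 15\right)^{2} = \left(\left(2 \cdot 5 + 6\right) + 15\right)^{2} = \left(\left(10 + 6\right) + 15\right)^{2} = \left(16 + 15\right)^{2} = 31^{2} = 961$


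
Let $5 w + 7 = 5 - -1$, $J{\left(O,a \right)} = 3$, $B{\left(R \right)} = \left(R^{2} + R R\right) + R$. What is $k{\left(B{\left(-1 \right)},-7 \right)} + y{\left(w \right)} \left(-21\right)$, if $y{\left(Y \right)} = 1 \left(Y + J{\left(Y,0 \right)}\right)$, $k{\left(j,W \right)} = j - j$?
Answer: $- \frac{294}{5} \approx -58.8$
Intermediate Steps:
$B{\left(R \right)} = R + 2 R^{2}$ ($B{\left(R \right)} = \left(R^{2} + R^{2}\right) + R = 2 R^{2} + R = R + 2 R^{2}$)
$k{\left(j,W \right)} = 0$
$w = - \frac{1}{5}$ ($w = - \frac{7}{5} + \frac{5 - -1}{5} = - \frac{7}{5} + \frac{5 + 1}{5} = - \frac{7}{5} + \frac{1}{5} \cdot 6 = - \frac{7}{5} + \frac{6}{5} = - \frac{1}{5} \approx -0.2$)
$y{\left(Y \right)} = 3 + Y$ ($y{\left(Y \right)} = 1 \left(Y + 3\right) = 1 \left(3 + Y\right) = 3 + Y$)
$k{\left(B{\left(-1 \right)},-7 \right)} + y{\left(w \right)} \left(-21\right) = 0 + \left(3 - \frac{1}{5}\right) \left(-21\right) = 0 + \frac{14}{5} \left(-21\right) = 0 - \frac{294}{5} = - \frac{294}{5}$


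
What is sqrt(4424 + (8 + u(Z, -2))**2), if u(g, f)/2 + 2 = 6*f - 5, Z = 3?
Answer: 22*sqrt(11) ≈ 72.966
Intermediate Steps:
u(g, f) = -14 + 12*f (u(g, f) = -4 + 2*(6*f - 5) = -4 + 2*(-5 + 6*f) = -4 + (-10 + 12*f) = -14 + 12*f)
sqrt(4424 + (8 + u(Z, -2))**2) = sqrt(4424 + (8 + (-14 + 12*(-2)))**2) = sqrt(4424 + (8 + (-14 - 24))**2) = sqrt(4424 + (8 - 38)**2) = sqrt(4424 + (-30)**2) = sqrt(4424 + 900) = sqrt(5324) = 22*sqrt(11)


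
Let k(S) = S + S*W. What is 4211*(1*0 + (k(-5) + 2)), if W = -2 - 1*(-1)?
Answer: 8422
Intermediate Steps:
W = -1 (W = -2 + 1 = -1)
k(S) = 0 (k(S) = S + S*(-1) = S - S = 0)
4211*(1*0 + (k(-5) + 2)) = 4211*(1*0 + (0 + 2)) = 4211*(0 + 2) = 4211*2 = 8422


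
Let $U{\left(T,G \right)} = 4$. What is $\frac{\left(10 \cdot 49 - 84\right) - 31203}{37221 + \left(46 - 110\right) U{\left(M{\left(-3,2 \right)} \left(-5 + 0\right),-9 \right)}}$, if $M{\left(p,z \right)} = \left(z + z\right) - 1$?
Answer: $- \frac{30797}{36965} \approx -0.83314$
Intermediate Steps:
$M{\left(p,z \right)} = -1 + 2 z$ ($M{\left(p,z \right)} = 2 z - 1 = -1 + 2 z$)
$\frac{\left(10 \cdot 49 - 84\right) - 31203}{37221 + \left(46 - 110\right) U{\left(M{\left(-3,2 \right)} \left(-5 + 0\right),-9 \right)}} = \frac{\left(10 \cdot 49 - 84\right) - 31203}{37221 + \left(46 - 110\right) 4} = \frac{\left(490 - 84\right) - 31203}{37221 - 256} = \frac{406 - 31203}{37221 - 256} = - \frac{30797}{36965}$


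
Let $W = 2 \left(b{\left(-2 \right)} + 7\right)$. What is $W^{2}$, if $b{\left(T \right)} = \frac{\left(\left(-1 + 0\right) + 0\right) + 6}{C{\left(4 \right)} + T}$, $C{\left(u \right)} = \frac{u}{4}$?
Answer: $16$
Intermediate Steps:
$C{\left(u \right)} = \frac{u}{4}$ ($C{\left(u \right)} = u \frac{1}{4} = \frac{u}{4}$)
$b{\left(T \right)} = \frac{5}{1 + T}$ ($b{\left(T \right)} = \frac{\left(\left(-1 + 0\right) + 0\right) + 6}{\frac{1}{4} \cdot 4 + T} = \frac{\left(-1 + 0\right) + 6}{1 + T} = \frac{-1 + 6}{1 + T} = \frac{5}{1 + T}$)
$W = 4$ ($W = 2 \left(\frac{5}{1 - 2} + 7\right) = 2 \left(\frac{5}{-1} + 7\right) = 2 \left(5 \left(-1\right) + 7\right) = 2 \left(-5 + 7\right) = 2 \cdot 2 = 4$)
$W^{2} = 4^{2} = 16$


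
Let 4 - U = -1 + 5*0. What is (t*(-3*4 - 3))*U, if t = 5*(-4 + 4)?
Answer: 0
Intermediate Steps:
t = 0 (t = 5*0 = 0)
U = 5 (U = 4 - (-1 + 5*0) = 4 - (-1 + 0) = 4 - 1*(-1) = 4 + 1 = 5)
(t*(-3*4 - 3))*U = (0*(-3*4 - 3))*5 = (0*(-12 - 3))*5 = (0*(-15))*5 = 0*5 = 0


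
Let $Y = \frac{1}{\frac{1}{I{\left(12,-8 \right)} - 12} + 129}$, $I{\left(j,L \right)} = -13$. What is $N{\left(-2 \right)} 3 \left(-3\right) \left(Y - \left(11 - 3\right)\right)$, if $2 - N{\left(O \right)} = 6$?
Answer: $- \frac{231903}{806} \approx -287.72$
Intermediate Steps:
$N{\left(O \right)} = -4$ ($N{\left(O \right)} = 2 - 6 = -4$)
$Y = \frac{25}{3224}$ ($Y = \frac{1}{\frac{1}{-13 - 12} + 129} = \frac{1}{\frac{1}{-25} + 129} = \frac{1}{- \frac{1}{25} + 129} = \frac{1}{\frac{3224}{25}} = \frac{25}{3224} \approx 0.0077543$)
$N{\left(-2 \right)} 3 \left(-3\right) \left(Y - \left(11 - 3\right)\right) = \left(-4\right) 3 \left(-3\right) \left(\frac{25}{3224} - \left(11 - 3\right)\right) = \left(-12\right) \left(-3\right) \left(\frac{25}{3224} - 8\right) = 36 \left(\frac{25}{3224} - 8\right) = 36 \left(- \frac{25767}{3224}\right) = - \frac{231903}{806}$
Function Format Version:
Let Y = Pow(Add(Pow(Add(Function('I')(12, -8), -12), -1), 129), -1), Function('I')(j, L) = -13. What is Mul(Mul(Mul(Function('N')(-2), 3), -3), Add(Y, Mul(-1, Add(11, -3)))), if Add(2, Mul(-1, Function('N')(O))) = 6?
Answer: Rational(-231903, 806) ≈ -287.72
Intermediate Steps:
Function('N')(O) = -4 (Function('N')(O) = Add(2, Mul(-1, 6)) = Add(2, -6) = -4)
Y = Rational(25, 3224) (Y = Pow(Add(Pow(Add(-13, -12), -1), 129), -1) = Pow(Add(Pow(-25, -1), 129), -1) = Pow(Add(Rational(-1, 25), 129), -1) = Pow(Rational(3224, 25), -1) = Rational(25, 3224) ≈ 0.0077543)
Mul(Mul(Mul(Function('N')(-2), 3), -3), Add(Y, Mul(-1, Add(11, -3)))) = Mul(Mul(Mul(-4, 3), -3), Add(Rational(25, 3224), Mul(-1, Add(11, -3)))) = Mul(Mul(-12, -3), Add(Rational(25, 3224), Mul(-1, 8))) = Mul(36, Add(Rational(25, 3224), -8)) = Mul(36, Rational(-25767, 3224)) = Rational(-231903, 806)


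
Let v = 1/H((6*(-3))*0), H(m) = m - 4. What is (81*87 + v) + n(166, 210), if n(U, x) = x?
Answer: 29027/4 ≈ 7256.8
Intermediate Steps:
H(m) = -4 + m
v = -¼ (v = 1/(-4 + (6*(-3))*0) = 1/(-4 - 18*0) = 1/(-4 + 0) = 1/(-4) = -¼ ≈ -0.25000)
(81*87 + v) + n(166, 210) = (81*87 - ¼) + 210 = (7047 - ¼) + 210 = 28187/4 + 210 = 29027/4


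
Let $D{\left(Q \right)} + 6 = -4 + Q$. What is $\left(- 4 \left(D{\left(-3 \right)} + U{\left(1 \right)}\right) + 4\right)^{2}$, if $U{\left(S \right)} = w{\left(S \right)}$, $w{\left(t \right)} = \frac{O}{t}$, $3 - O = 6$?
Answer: $4624$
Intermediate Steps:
$O = -3$ ($O = 3 - 6 = -3$)
$D{\left(Q \right)} = -10 + Q$ ($D{\left(Q \right)} = -6 + \left(-4 + Q\right) = -10 + Q$)
$w{\left(t \right)} = - \frac{3}{t}$
$U{\left(S \right)} = - \frac{3}{S}$
$\left(- 4 \left(D{\left(-3 \right)} + U{\left(1 \right)}\right) + 4\right)^{2} = \left(- 4 \left(\left(-10 - 3\right) - \frac{3}{1}\right) + 4\right)^{2} = \left(- 4 \left(-13 - 3\right) + 4\right)^{2} = \left(\left(-4\right) \left(-16\right) + 4\right)^{2} = \left(64 + 4\right)^{2} = 68^{2} = 4624$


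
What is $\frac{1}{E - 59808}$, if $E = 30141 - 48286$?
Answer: $- \frac{1}{77953} \approx -1.2828 \cdot 10^{-5}$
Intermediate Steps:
$E = -18145$
$\frac{1}{E - 59808} = \frac{1}{-18145 - 59808} = \frac{1}{-77953} = - \frac{1}{77953}$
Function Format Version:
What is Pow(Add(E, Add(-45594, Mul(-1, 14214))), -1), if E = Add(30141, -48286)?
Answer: Rational(-1, 77953) ≈ -1.2828e-5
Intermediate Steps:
E = -18145
Pow(Add(E, Add(-45594, Mul(-1, 14214))), -1) = Pow(Add(-18145, Add(-45594, Mul(-1, 14214))), -1) = Pow(Add(-18145, Add(-45594, -14214)), -1) = Pow(Add(-18145, -59808), -1) = Pow(-77953, -1) = Rational(-1, 77953)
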